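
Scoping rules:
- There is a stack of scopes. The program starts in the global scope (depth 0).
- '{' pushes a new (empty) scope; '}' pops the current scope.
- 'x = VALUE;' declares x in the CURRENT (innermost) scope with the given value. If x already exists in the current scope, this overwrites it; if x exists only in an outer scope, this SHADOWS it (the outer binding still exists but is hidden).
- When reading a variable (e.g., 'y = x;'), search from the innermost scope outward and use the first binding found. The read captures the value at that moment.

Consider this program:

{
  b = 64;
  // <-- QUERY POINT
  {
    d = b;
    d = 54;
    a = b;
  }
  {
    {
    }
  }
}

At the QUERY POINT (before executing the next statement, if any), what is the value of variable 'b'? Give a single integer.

Answer: 64

Derivation:
Step 1: enter scope (depth=1)
Step 2: declare b=64 at depth 1
Visible at query point: b=64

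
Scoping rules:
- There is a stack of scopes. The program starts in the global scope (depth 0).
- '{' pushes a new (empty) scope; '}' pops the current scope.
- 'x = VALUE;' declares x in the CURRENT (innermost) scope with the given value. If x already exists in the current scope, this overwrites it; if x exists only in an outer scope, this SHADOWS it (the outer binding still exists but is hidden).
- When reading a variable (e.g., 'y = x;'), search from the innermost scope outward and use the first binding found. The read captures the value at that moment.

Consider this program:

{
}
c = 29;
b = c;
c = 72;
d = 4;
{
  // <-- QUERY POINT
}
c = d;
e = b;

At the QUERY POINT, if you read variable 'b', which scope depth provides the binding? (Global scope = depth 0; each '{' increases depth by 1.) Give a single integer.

Answer: 0

Derivation:
Step 1: enter scope (depth=1)
Step 2: exit scope (depth=0)
Step 3: declare c=29 at depth 0
Step 4: declare b=(read c)=29 at depth 0
Step 5: declare c=72 at depth 0
Step 6: declare d=4 at depth 0
Step 7: enter scope (depth=1)
Visible at query point: b=29 c=72 d=4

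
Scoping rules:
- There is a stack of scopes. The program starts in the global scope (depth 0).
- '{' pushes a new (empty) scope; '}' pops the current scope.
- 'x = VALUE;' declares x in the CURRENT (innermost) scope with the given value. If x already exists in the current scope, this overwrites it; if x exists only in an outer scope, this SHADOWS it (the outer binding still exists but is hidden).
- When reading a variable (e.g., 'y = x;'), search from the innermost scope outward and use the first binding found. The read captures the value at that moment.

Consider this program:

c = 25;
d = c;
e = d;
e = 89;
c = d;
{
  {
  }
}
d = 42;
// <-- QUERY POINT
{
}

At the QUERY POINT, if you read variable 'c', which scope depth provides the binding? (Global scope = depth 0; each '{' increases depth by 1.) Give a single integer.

Step 1: declare c=25 at depth 0
Step 2: declare d=(read c)=25 at depth 0
Step 3: declare e=(read d)=25 at depth 0
Step 4: declare e=89 at depth 0
Step 5: declare c=(read d)=25 at depth 0
Step 6: enter scope (depth=1)
Step 7: enter scope (depth=2)
Step 8: exit scope (depth=1)
Step 9: exit scope (depth=0)
Step 10: declare d=42 at depth 0
Visible at query point: c=25 d=42 e=89

Answer: 0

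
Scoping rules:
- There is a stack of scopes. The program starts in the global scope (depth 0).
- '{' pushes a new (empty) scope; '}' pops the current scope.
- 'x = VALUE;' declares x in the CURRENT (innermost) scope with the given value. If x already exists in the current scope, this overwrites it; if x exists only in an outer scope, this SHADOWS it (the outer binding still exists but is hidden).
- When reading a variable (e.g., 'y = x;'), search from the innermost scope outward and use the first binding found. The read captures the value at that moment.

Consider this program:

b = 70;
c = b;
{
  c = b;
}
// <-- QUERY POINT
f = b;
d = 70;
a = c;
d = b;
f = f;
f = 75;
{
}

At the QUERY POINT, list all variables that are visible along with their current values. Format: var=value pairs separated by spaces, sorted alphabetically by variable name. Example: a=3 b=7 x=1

Answer: b=70 c=70

Derivation:
Step 1: declare b=70 at depth 0
Step 2: declare c=(read b)=70 at depth 0
Step 3: enter scope (depth=1)
Step 4: declare c=(read b)=70 at depth 1
Step 5: exit scope (depth=0)
Visible at query point: b=70 c=70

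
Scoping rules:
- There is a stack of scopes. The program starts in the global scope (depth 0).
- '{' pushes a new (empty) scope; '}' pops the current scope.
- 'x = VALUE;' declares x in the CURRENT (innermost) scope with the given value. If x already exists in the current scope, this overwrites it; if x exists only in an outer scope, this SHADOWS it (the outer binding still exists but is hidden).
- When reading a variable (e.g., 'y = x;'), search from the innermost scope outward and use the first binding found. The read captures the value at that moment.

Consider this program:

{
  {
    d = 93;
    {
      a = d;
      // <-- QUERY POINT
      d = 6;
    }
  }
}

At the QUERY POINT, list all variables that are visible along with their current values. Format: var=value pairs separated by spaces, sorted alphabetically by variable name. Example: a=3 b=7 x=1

Answer: a=93 d=93

Derivation:
Step 1: enter scope (depth=1)
Step 2: enter scope (depth=2)
Step 3: declare d=93 at depth 2
Step 4: enter scope (depth=3)
Step 5: declare a=(read d)=93 at depth 3
Visible at query point: a=93 d=93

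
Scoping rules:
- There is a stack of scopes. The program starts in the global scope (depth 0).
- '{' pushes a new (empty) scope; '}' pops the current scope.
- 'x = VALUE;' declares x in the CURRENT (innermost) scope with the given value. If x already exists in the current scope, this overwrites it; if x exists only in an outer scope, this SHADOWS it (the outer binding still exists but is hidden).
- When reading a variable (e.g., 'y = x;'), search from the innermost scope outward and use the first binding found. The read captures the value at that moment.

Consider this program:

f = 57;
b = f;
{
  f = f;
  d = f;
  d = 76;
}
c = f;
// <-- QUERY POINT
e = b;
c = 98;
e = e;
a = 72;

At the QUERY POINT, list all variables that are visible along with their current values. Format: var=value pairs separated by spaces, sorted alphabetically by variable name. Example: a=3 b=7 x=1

Step 1: declare f=57 at depth 0
Step 2: declare b=(read f)=57 at depth 0
Step 3: enter scope (depth=1)
Step 4: declare f=(read f)=57 at depth 1
Step 5: declare d=(read f)=57 at depth 1
Step 6: declare d=76 at depth 1
Step 7: exit scope (depth=0)
Step 8: declare c=(read f)=57 at depth 0
Visible at query point: b=57 c=57 f=57

Answer: b=57 c=57 f=57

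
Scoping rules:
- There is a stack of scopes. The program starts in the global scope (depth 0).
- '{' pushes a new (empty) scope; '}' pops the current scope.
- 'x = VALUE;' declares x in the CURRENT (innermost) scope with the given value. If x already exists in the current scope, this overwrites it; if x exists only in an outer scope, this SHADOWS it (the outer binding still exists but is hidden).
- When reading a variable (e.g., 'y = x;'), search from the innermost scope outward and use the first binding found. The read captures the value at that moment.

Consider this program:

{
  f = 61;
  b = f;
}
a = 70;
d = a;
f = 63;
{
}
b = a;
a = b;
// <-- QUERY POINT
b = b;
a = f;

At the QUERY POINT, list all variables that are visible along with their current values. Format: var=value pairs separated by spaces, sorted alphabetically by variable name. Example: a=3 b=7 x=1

Answer: a=70 b=70 d=70 f=63

Derivation:
Step 1: enter scope (depth=1)
Step 2: declare f=61 at depth 1
Step 3: declare b=(read f)=61 at depth 1
Step 4: exit scope (depth=0)
Step 5: declare a=70 at depth 0
Step 6: declare d=(read a)=70 at depth 0
Step 7: declare f=63 at depth 0
Step 8: enter scope (depth=1)
Step 9: exit scope (depth=0)
Step 10: declare b=(read a)=70 at depth 0
Step 11: declare a=(read b)=70 at depth 0
Visible at query point: a=70 b=70 d=70 f=63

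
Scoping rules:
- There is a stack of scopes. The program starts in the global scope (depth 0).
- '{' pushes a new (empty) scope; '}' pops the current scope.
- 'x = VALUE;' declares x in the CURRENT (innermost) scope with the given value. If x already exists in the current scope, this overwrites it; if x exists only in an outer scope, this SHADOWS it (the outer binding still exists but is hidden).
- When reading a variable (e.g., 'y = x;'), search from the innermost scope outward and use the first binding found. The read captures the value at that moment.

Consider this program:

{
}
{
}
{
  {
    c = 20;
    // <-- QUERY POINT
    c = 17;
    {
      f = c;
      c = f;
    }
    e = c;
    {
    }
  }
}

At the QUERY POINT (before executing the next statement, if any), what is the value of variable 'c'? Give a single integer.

Answer: 20

Derivation:
Step 1: enter scope (depth=1)
Step 2: exit scope (depth=0)
Step 3: enter scope (depth=1)
Step 4: exit scope (depth=0)
Step 5: enter scope (depth=1)
Step 6: enter scope (depth=2)
Step 7: declare c=20 at depth 2
Visible at query point: c=20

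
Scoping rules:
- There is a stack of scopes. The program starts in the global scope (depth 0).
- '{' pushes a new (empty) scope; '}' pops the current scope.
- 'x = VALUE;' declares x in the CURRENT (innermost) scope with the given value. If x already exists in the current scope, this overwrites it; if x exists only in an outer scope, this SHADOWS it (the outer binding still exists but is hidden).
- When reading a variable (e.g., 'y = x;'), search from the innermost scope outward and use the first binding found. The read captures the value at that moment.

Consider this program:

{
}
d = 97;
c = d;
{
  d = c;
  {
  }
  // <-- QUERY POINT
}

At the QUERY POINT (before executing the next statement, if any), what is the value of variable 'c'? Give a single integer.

Step 1: enter scope (depth=1)
Step 2: exit scope (depth=0)
Step 3: declare d=97 at depth 0
Step 4: declare c=(read d)=97 at depth 0
Step 5: enter scope (depth=1)
Step 6: declare d=(read c)=97 at depth 1
Step 7: enter scope (depth=2)
Step 8: exit scope (depth=1)
Visible at query point: c=97 d=97

Answer: 97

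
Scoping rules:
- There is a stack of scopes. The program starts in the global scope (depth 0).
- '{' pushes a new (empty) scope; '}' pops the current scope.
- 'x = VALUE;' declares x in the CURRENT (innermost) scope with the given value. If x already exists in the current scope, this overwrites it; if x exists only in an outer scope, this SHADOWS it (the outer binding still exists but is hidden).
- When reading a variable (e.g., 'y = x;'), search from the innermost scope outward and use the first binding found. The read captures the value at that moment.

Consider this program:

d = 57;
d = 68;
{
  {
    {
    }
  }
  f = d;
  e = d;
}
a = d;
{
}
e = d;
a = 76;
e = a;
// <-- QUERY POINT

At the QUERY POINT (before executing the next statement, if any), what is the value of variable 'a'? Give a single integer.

Step 1: declare d=57 at depth 0
Step 2: declare d=68 at depth 0
Step 3: enter scope (depth=1)
Step 4: enter scope (depth=2)
Step 5: enter scope (depth=3)
Step 6: exit scope (depth=2)
Step 7: exit scope (depth=1)
Step 8: declare f=(read d)=68 at depth 1
Step 9: declare e=(read d)=68 at depth 1
Step 10: exit scope (depth=0)
Step 11: declare a=(read d)=68 at depth 0
Step 12: enter scope (depth=1)
Step 13: exit scope (depth=0)
Step 14: declare e=(read d)=68 at depth 0
Step 15: declare a=76 at depth 0
Step 16: declare e=(read a)=76 at depth 0
Visible at query point: a=76 d=68 e=76

Answer: 76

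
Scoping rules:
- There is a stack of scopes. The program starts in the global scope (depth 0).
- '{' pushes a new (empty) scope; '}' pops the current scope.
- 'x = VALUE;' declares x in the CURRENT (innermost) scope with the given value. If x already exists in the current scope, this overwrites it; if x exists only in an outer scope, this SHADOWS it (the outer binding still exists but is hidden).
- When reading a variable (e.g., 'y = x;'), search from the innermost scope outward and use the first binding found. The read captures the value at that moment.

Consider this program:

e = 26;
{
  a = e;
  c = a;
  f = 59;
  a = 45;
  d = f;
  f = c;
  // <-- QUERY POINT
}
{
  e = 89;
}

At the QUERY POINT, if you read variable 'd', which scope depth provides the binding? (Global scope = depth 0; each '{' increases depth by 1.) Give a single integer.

Step 1: declare e=26 at depth 0
Step 2: enter scope (depth=1)
Step 3: declare a=(read e)=26 at depth 1
Step 4: declare c=(read a)=26 at depth 1
Step 5: declare f=59 at depth 1
Step 6: declare a=45 at depth 1
Step 7: declare d=(read f)=59 at depth 1
Step 8: declare f=(read c)=26 at depth 1
Visible at query point: a=45 c=26 d=59 e=26 f=26

Answer: 1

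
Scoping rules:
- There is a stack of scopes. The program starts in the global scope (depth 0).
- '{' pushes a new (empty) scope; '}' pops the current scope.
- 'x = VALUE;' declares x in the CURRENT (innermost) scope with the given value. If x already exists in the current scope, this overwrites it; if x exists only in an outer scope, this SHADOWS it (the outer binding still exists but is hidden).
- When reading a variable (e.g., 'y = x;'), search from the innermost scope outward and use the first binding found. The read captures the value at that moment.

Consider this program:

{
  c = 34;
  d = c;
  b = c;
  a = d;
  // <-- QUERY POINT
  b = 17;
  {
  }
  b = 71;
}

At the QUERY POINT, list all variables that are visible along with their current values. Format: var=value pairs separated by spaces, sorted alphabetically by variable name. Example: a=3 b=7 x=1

Step 1: enter scope (depth=1)
Step 2: declare c=34 at depth 1
Step 3: declare d=(read c)=34 at depth 1
Step 4: declare b=(read c)=34 at depth 1
Step 5: declare a=(read d)=34 at depth 1
Visible at query point: a=34 b=34 c=34 d=34

Answer: a=34 b=34 c=34 d=34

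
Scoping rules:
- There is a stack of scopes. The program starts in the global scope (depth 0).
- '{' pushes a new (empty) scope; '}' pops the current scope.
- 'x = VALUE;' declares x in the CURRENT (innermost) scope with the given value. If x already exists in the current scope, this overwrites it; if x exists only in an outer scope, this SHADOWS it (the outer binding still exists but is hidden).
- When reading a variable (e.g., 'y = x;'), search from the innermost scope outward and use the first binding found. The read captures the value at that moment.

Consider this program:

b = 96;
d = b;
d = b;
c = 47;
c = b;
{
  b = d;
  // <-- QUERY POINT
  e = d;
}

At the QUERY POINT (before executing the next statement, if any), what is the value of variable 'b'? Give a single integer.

Step 1: declare b=96 at depth 0
Step 2: declare d=(read b)=96 at depth 0
Step 3: declare d=(read b)=96 at depth 0
Step 4: declare c=47 at depth 0
Step 5: declare c=(read b)=96 at depth 0
Step 6: enter scope (depth=1)
Step 7: declare b=(read d)=96 at depth 1
Visible at query point: b=96 c=96 d=96

Answer: 96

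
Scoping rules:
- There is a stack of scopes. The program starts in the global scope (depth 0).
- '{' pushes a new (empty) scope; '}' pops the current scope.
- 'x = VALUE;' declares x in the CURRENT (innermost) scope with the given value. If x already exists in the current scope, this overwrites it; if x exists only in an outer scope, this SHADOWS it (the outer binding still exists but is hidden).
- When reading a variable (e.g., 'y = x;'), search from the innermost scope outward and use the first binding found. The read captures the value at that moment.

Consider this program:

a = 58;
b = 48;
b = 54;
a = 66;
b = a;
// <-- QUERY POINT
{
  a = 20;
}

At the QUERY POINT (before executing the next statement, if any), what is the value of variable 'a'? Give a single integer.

Answer: 66

Derivation:
Step 1: declare a=58 at depth 0
Step 2: declare b=48 at depth 0
Step 3: declare b=54 at depth 0
Step 4: declare a=66 at depth 0
Step 5: declare b=(read a)=66 at depth 0
Visible at query point: a=66 b=66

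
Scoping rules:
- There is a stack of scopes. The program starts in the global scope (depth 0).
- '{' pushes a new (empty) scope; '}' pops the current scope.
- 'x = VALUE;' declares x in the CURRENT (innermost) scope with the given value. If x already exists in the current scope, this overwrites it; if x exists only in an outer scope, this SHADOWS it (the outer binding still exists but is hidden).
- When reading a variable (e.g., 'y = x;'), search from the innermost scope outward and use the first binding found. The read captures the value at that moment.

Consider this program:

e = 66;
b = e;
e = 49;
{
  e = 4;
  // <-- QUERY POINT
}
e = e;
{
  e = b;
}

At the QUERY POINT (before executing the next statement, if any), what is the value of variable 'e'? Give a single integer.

Step 1: declare e=66 at depth 0
Step 2: declare b=(read e)=66 at depth 0
Step 3: declare e=49 at depth 0
Step 4: enter scope (depth=1)
Step 5: declare e=4 at depth 1
Visible at query point: b=66 e=4

Answer: 4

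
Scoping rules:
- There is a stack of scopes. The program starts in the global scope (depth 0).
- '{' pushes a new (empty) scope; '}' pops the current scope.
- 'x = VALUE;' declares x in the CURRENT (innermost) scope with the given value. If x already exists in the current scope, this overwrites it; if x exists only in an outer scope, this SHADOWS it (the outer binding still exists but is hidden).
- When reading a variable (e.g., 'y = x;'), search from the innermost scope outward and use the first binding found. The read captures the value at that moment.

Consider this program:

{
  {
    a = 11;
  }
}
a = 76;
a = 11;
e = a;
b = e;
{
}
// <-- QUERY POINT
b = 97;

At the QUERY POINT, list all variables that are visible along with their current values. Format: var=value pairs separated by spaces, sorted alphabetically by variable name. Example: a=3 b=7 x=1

Step 1: enter scope (depth=1)
Step 2: enter scope (depth=2)
Step 3: declare a=11 at depth 2
Step 4: exit scope (depth=1)
Step 5: exit scope (depth=0)
Step 6: declare a=76 at depth 0
Step 7: declare a=11 at depth 0
Step 8: declare e=(read a)=11 at depth 0
Step 9: declare b=(read e)=11 at depth 0
Step 10: enter scope (depth=1)
Step 11: exit scope (depth=0)
Visible at query point: a=11 b=11 e=11

Answer: a=11 b=11 e=11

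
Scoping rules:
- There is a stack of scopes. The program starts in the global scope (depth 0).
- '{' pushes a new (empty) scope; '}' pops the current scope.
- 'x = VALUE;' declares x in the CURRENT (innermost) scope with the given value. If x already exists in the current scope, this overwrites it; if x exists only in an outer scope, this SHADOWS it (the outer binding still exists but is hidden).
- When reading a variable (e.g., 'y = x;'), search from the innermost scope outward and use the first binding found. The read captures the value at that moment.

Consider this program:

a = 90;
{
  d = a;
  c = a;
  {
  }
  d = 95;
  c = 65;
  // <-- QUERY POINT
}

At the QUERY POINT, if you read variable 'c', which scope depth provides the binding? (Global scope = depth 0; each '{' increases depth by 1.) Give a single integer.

Step 1: declare a=90 at depth 0
Step 2: enter scope (depth=1)
Step 3: declare d=(read a)=90 at depth 1
Step 4: declare c=(read a)=90 at depth 1
Step 5: enter scope (depth=2)
Step 6: exit scope (depth=1)
Step 7: declare d=95 at depth 1
Step 8: declare c=65 at depth 1
Visible at query point: a=90 c=65 d=95

Answer: 1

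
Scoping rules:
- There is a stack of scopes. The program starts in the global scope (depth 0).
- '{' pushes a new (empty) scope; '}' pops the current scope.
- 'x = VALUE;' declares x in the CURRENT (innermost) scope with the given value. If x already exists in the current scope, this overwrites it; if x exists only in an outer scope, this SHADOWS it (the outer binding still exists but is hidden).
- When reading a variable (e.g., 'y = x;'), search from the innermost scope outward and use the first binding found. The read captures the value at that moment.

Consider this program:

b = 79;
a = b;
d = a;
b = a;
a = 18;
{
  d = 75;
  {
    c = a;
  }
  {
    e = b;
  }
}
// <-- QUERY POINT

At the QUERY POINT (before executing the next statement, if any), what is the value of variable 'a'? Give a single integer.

Answer: 18

Derivation:
Step 1: declare b=79 at depth 0
Step 2: declare a=(read b)=79 at depth 0
Step 3: declare d=(read a)=79 at depth 0
Step 4: declare b=(read a)=79 at depth 0
Step 5: declare a=18 at depth 0
Step 6: enter scope (depth=1)
Step 7: declare d=75 at depth 1
Step 8: enter scope (depth=2)
Step 9: declare c=(read a)=18 at depth 2
Step 10: exit scope (depth=1)
Step 11: enter scope (depth=2)
Step 12: declare e=(read b)=79 at depth 2
Step 13: exit scope (depth=1)
Step 14: exit scope (depth=0)
Visible at query point: a=18 b=79 d=79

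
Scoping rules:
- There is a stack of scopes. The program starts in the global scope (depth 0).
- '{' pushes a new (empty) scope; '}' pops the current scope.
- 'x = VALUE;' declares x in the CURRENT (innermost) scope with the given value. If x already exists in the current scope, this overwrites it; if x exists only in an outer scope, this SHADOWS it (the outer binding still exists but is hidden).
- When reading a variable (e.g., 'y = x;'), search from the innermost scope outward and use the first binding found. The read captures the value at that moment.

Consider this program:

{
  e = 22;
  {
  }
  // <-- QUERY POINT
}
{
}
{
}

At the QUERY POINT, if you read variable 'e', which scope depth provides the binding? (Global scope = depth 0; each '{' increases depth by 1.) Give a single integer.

Answer: 1

Derivation:
Step 1: enter scope (depth=1)
Step 2: declare e=22 at depth 1
Step 3: enter scope (depth=2)
Step 4: exit scope (depth=1)
Visible at query point: e=22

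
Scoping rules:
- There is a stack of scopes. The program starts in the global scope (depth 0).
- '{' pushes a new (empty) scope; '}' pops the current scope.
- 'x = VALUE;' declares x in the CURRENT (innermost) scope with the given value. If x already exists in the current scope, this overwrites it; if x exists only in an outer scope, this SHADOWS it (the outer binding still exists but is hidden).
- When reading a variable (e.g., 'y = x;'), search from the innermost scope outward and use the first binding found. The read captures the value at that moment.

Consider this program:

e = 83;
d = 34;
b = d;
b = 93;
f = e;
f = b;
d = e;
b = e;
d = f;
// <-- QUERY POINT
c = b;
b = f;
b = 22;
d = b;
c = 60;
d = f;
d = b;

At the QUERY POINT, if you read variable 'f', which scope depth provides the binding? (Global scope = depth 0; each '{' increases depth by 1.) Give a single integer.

Answer: 0

Derivation:
Step 1: declare e=83 at depth 0
Step 2: declare d=34 at depth 0
Step 3: declare b=(read d)=34 at depth 0
Step 4: declare b=93 at depth 0
Step 5: declare f=(read e)=83 at depth 0
Step 6: declare f=(read b)=93 at depth 0
Step 7: declare d=(read e)=83 at depth 0
Step 8: declare b=(read e)=83 at depth 0
Step 9: declare d=(read f)=93 at depth 0
Visible at query point: b=83 d=93 e=83 f=93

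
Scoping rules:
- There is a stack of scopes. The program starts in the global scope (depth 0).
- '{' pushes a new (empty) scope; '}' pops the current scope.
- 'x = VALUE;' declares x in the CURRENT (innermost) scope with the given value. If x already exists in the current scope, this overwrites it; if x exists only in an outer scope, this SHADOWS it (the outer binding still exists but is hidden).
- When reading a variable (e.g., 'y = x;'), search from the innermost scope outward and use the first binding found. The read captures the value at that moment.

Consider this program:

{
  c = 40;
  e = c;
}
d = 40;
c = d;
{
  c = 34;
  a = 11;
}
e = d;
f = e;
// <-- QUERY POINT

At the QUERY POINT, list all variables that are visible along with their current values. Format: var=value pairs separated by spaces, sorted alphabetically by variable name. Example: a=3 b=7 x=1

Answer: c=40 d=40 e=40 f=40

Derivation:
Step 1: enter scope (depth=1)
Step 2: declare c=40 at depth 1
Step 3: declare e=(read c)=40 at depth 1
Step 4: exit scope (depth=0)
Step 5: declare d=40 at depth 0
Step 6: declare c=(read d)=40 at depth 0
Step 7: enter scope (depth=1)
Step 8: declare c=34 at depth 1
Step 9: declare a=11 at depth 1
Step 10: exit scope (depth=0)
Step 11: declare e=(read d)=40 at depth 0
Step 12: declare f=(read e)=40 at depth 0
Visible at query point: c=40 d=40 e=40 f=40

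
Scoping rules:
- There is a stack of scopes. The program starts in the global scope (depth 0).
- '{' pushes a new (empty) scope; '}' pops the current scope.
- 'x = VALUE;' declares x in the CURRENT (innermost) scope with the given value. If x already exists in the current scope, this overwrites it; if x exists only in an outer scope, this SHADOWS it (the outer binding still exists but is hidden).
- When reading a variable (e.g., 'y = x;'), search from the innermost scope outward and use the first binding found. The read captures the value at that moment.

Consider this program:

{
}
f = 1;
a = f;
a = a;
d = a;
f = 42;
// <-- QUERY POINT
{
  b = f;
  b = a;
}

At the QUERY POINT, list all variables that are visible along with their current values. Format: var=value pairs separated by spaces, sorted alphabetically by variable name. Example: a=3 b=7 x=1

Answer: a=1 d=1 f=42

Derivation:
Step 1: enter scope (depth=1)
Step 2: exit scope (depth=0)
Step 3: declare f=1 at depth 0
Step 4: declare a=(read f)=1 at depth 0
Step 5: declare a=(read a)=1 at depth 0
Step 6: declare d=(read a)=1 at depth 0
Step 7: declare f=42 at depth 0
Visible at query point: a=1 d=1 f=42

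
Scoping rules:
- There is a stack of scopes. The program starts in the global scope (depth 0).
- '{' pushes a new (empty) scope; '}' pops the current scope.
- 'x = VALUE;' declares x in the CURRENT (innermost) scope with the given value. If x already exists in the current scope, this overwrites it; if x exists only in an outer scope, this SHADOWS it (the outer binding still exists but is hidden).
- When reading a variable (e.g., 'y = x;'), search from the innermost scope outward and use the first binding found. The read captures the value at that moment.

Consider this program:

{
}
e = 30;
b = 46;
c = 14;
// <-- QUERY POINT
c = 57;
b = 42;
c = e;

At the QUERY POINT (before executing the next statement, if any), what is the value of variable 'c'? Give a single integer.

Step 1: enter scope (depth=1)
Step 2: exit scope (depth=0)
Step 3: declare e=30 at depth 0
Step 4: declare b=46 at depth 0
Step 5: declare c=14 at depth 0
Visible at query point: b=46 c=14 e=30

Answer: 14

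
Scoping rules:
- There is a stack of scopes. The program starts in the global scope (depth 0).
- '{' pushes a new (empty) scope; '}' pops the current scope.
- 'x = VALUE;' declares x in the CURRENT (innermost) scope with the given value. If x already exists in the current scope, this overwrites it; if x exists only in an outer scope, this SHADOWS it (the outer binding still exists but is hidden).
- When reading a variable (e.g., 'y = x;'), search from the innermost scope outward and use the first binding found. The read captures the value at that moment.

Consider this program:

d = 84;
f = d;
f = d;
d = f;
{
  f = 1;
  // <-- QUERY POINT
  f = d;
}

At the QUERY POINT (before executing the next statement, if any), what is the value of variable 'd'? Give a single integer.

Step 1: declare d=84 at depth 0
Step 2: declare f=(read d)=84 at depth 0
Step 3: declare f=(read d)=84 at depth 0
Step 4: declare d=(read f)=84 at depth 0
Step 5: enter scope (depth=1)
Step 6: declare f=1 at depth 1
Visible at query point: d=84 f=1

Answer: 84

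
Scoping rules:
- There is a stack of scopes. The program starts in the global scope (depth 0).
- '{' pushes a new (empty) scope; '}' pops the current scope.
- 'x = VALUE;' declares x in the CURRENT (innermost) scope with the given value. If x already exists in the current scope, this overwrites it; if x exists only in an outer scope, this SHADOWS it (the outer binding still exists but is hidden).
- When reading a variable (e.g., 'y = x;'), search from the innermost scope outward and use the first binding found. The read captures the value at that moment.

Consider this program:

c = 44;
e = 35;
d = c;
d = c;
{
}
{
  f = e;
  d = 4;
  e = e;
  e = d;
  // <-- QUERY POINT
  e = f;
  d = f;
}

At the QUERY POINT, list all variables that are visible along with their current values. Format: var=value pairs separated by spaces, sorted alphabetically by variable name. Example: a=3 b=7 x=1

Answer: c=44 d=4 e=4 f=35

Derivation:
Step 1: declare c=44 at depth 0
Step 2: declare e=35 at depth 0
Step 3: declare d=(read c)=44 at depth 0
Step 4: declare d=(read c)=44 at depth 0
Step 5: enter scope (depth=1)
Step 6: exit scope (depth=0)
Step 7: enter scope (depth=1)
Step 8: declare f=(read e)=35 at depth 1
Step 9: declare d=4 at depth 1
Step 10: declare e=(read e)=35 at depth 1
Step 11: declare e=(read d)=4 at depth 1
Visible at query point: c=44 d=4 e=4 f=35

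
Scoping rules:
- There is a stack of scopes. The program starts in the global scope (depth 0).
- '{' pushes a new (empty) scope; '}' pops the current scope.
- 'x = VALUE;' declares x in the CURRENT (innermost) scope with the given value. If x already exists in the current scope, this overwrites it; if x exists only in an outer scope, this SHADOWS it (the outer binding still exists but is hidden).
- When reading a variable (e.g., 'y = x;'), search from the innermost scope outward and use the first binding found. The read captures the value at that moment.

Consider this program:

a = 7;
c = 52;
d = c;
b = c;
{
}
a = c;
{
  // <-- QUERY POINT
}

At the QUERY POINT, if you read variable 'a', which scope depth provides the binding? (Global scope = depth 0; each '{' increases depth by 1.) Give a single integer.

Answer: 0

Derivation:
Step 1: declare a=7 at depth 0
Step 2: declare c=52 at depth 0
Step 3: declare d=(read c)=52 at depth 0
Step 4: declare b=(read c)=52 at depth 0
Step 5: enter scope (depth=1)
Step 6: exit scope (depth=0)
Step 7: declare a=(read c)=52 at depth 0
Step 8: enter scope (depth=1)
Visible at query point: a=52 b=52 c=52 d=52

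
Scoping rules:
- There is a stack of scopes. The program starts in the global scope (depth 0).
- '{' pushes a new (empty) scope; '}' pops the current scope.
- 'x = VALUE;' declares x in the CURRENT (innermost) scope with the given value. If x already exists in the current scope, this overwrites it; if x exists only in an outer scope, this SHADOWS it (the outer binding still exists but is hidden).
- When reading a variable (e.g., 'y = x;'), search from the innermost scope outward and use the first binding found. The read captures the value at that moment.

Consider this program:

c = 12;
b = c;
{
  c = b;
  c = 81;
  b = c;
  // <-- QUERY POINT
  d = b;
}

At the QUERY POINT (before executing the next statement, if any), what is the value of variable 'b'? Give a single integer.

Answer: 81

Derivation:
Step 1: declare c=12 at depth 0
Step 2: declare b=(read c)=12 at depth 0
Step 3: enter scope (depth=1)
Step 4: declare c=(read b)=12 at depth 1
Step 5: declare c=81 at depth 1
Step 6: declare b=(read c)=81 at depth 1
Visible at query point: b=81 c=81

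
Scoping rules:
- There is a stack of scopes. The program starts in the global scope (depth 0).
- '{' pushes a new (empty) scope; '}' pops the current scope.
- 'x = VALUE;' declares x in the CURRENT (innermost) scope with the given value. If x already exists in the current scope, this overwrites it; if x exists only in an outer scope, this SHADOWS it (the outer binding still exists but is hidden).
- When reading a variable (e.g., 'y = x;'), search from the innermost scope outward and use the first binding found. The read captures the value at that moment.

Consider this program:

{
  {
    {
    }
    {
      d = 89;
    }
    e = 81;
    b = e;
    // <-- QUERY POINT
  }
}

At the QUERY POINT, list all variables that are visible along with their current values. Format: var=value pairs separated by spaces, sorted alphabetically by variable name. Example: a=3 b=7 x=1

Answer: b=81 e=81

Derivation:
Step 1: enter scope (depth=1)
Step 2: enter scope (depth=2)
Step 3: enter scope (depth=3)
Step 4: exit scope (depth=2)
Step 5: enter scope (depth=3)
Step 6: declare d=89 at depth 3
Step 7: exit scope (depth=2)
Step 8: declare e=81 at depth 2
Step 9: declare b=(read e)=81 at depth 2
Visible at query point: b=81 e=81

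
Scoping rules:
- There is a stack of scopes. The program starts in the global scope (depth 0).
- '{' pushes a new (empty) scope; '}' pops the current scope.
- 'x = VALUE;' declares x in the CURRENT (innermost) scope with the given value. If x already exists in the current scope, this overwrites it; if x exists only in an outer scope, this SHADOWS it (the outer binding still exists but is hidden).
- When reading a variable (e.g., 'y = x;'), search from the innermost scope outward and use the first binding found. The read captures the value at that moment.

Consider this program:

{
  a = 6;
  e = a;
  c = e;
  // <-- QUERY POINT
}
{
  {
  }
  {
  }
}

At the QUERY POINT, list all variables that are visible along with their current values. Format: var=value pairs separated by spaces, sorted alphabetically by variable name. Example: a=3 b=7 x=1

Step 1: enter scope (depth=1)
Step 2: declare a=6 at depth 1
Step 3: declare e=(read a)=6 at depth 1
Step 4: declare c=(read e)=6 at depth 1
Visible at query point: a=6 c=6 e=6

Answer: a=6 c=6 e=6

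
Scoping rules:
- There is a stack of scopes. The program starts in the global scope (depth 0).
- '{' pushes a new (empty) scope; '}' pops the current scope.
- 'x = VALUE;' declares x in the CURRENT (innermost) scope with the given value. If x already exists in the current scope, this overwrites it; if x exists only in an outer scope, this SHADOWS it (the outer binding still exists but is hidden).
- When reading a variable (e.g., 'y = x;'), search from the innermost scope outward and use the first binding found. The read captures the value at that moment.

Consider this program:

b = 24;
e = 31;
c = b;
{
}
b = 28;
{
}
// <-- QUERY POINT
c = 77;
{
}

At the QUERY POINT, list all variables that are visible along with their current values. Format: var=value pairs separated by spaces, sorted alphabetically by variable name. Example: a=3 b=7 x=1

Step 1: declare b=24 at depth 0
Step 2: declare e=31 at depth 0
Step 3: declare c=(read b)=24 at depth 0
Step 4: enter scope (depth=1)
Step 5: exit scope (depth=0)
Step 6: declare b=28 at depth 0
Step 7: enter scope (depth=1)
Step 8: exit scope (depth=0)
Visible at query point: b=28 c=24 e=31

Answer: b=28 c=24 e=31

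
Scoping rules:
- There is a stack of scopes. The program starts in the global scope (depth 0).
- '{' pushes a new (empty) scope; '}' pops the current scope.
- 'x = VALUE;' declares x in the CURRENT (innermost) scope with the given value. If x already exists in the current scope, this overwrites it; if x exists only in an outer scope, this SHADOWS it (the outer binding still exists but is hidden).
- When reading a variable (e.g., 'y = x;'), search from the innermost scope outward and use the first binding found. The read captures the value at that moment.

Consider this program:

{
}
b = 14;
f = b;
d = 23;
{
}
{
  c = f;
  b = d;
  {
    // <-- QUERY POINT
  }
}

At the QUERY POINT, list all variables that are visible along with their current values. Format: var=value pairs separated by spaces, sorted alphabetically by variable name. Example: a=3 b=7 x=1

Step 1: enter scope (depth=1)
Step 2: exit scope (depth=0)
Step 3: declare b=14 at depth 0
Step 4: declare f=(read b)=14 at depth 0
Step 5: declare d=23 at depth 0
Step 6: enter scope (depth=1)
Step 7: exit scope (depth=0)
Step 8: enter scope (depth=1)
Step 9: declare c=(read f)=14 at depth 1
Step 10: declare b=(read d)=23 at depth 1
Step 11: enter scope (depth=2)
Visible at query point: b=23 c=14 d=23 f=14

Answer: b=23 c=14 d=23 f=14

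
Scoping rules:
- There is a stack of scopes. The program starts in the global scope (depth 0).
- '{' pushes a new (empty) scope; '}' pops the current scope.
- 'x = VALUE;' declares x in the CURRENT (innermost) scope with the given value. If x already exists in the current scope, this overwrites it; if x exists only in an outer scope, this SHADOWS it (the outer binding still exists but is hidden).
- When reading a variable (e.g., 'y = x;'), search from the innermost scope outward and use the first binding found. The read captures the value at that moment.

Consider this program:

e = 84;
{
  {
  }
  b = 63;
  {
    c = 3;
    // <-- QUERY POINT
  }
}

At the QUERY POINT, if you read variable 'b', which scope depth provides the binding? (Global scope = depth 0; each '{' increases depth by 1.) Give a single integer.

Step 1: declare e=84 at depth 0
Step 2: enter scope (depth=1)
Step 3: enter scope (depth=2)
Step 4: exit scope (depth=1)
Step 5: declare b=63 at depth 1
Step 6: enter scope (depth=2)
Step 7: declare c=3 at depth 2
Visible at query point: b=63 c=3 e=84

Answer: 1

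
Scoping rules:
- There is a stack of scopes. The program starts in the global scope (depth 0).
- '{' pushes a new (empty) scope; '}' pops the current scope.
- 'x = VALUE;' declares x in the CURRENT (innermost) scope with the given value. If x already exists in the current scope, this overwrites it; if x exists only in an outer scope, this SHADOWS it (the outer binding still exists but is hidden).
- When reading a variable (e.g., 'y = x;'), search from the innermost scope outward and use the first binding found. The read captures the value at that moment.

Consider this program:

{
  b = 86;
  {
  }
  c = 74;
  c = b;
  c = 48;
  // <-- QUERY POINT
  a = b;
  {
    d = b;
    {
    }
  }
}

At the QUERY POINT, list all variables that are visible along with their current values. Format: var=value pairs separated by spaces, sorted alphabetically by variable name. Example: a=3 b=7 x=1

Answer: b=86 c=48

Derivation:
Step 1: enter scope (depth=1)
Step 2: declare b=86 at depth 1
Step 3: enter scope (depth=2)
Step 4: exit scope (depth=1)
Step 5: declare c=74 at depth 1
Step 6: declare c=(read b)=86 at depth 1
Step 7: declare c=48 at depth 1
Visible at query point: b=86 c=48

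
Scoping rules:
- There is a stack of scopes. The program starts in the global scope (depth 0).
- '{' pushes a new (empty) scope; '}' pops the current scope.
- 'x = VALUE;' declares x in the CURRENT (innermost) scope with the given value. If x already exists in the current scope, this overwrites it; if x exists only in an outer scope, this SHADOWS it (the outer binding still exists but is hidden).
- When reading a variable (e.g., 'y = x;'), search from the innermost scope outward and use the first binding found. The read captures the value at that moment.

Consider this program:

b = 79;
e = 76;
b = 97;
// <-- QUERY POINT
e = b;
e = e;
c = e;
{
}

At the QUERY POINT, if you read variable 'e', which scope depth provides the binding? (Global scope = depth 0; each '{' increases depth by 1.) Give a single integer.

Answer: 0

Derivation:
Step 1: declare b=79 at depth 0
Step 2: declare e=76 at depth 0
Step 3: declare b=97 at depth 0
Visible at query point: b=97 e=76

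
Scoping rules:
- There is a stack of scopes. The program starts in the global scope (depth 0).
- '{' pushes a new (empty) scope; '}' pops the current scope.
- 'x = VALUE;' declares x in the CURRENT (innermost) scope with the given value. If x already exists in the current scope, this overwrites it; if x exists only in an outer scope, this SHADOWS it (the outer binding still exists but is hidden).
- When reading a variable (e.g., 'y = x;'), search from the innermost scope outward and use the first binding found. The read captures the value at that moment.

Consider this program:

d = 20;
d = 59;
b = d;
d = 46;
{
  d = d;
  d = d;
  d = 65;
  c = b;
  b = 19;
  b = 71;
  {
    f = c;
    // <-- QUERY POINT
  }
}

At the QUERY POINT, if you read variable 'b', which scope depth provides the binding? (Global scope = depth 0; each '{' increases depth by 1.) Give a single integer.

Step 1: declare d=20 at depth 0
Step 2: declare d=59 at depth 0
Step 3: declare b=(read d)=59 at depth 0
Step 4: declare d=46 at depth 0
Step 5: enter scope (depth=1)
Step 6: declare d=(read d)=46 at depth 1
Step 7: declare d=(read d)=46 at depth 1
Step 8: declare d=65 at depth 1
Step 9: declare c=(read b)=59 at depth 1
Step 10: declare b=19 at depth 1
Step 11: declare b=71 at depth 1
Step 12: enter scope (depth=2)
Step 13: declare f=(read c)=59 at depth 2
Visible at query point: b=71 c=59 d=65 f=59

Answer: 1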